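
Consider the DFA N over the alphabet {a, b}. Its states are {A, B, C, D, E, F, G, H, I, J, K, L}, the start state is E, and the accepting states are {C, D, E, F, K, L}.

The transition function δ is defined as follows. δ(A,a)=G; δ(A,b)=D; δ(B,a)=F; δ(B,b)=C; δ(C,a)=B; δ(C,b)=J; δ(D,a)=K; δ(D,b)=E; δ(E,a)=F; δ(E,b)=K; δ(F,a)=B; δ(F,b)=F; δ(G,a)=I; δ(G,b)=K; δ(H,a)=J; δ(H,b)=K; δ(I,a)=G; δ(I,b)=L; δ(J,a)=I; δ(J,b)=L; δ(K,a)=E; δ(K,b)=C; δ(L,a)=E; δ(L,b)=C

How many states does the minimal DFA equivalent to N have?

6

States {A,D,H} cannot be reached from the start state, so discard them.
Initial partition by acceptance: {C,E,F,K,L} | {B,G,I,J}.
Split {C,E,F,K,L} by δ(·,a) → {E,K,L} and {C,F}.
Split {E,K,L} by δ(·,a) → {K,L} and {E}.
On input a, block {B,G,I,J} splits into {G,I,J} and {B}.
On input b, block {C,F} splits into {C} and {F}.
The partition is now stable with 6 blocks: {K,L} | {G,I,J} | {C} | {E} | {B} | {F}.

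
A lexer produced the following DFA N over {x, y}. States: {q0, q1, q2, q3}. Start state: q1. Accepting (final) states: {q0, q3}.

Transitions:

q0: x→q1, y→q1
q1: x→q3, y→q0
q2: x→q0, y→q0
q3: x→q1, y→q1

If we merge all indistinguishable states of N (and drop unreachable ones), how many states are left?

Reachable states from the start: {q0,q1,q3}. Unreachable: {q2} — drop them.
P0 = {q0,q3} | {q1}.
No further refinement is possible. Final partition (2 blocks): {q0,q3} | {q1}.

2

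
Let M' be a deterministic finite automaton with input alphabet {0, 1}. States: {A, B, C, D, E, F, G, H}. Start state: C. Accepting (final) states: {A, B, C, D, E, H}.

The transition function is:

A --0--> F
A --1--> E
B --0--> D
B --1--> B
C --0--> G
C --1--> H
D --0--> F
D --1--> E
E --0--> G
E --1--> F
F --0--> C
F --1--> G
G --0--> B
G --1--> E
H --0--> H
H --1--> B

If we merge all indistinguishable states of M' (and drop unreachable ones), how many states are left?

Reachable states from the start: {B,C,D,E,F,G,H}. Unreachable: {A} — drop them.
Start with accepting vs non-accepting: {B,C,D,E,H} | {F,G}.
On input 0, block {B,C,D,E,H} splits into {C,D,E} and {B,H}.
On input 1, block {C,D,E} splits into {C} and {D} and {E}.
On input 0, block {F,G} splits into {F} and {G}.
On input 0, block {B,H} splits into {B} and {H}.
No further refinement is possible. Final partition (7 blocks): {C} | {F} | {B} | {D} | {E} | {G} | {H}.

7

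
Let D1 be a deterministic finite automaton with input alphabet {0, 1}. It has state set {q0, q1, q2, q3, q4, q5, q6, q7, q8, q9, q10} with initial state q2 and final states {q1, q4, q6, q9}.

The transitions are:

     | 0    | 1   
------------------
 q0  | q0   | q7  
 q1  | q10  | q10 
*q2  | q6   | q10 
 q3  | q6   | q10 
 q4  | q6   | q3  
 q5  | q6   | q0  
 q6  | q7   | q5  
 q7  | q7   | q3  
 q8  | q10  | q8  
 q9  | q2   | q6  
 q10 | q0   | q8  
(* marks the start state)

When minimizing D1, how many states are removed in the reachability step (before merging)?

No path from q2 leads to q1, q4, q9; the other 8 states are all reachable.

3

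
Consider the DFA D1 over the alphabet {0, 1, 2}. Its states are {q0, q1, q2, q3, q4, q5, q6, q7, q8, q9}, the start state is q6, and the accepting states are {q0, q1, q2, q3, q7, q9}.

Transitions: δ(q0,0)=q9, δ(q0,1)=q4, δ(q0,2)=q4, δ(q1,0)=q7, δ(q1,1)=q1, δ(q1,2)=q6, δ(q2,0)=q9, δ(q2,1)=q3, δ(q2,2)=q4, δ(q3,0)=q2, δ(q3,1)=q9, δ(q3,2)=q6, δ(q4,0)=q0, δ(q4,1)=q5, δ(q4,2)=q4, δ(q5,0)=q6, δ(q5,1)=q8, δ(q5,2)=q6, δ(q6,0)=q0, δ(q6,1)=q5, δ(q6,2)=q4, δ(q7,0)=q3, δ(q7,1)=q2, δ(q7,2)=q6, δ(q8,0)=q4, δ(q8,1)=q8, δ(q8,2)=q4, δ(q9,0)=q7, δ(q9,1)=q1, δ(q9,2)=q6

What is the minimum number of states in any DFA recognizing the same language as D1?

4

All states are reachable from the start state.
Start with accepting vs non-accepting: {q0,q1,q2,q3,q7,q9} | {q4,q5,q6,q8}.
Refine {q0,q1,q2,q3,q7,q9} on symbol 1: members go to different blocks, giving {q1,q2,q3,q7,q9} and {q0}.
Split {q4,q5,q6,q8} by δ(·,0) → {q4,q6} and {q5,q8}.
No further refinement is possible. Final partition (4 blocks): {q1,q2,q3,q7,q9} | {q4,q6} | {q0} | {q5,q8}.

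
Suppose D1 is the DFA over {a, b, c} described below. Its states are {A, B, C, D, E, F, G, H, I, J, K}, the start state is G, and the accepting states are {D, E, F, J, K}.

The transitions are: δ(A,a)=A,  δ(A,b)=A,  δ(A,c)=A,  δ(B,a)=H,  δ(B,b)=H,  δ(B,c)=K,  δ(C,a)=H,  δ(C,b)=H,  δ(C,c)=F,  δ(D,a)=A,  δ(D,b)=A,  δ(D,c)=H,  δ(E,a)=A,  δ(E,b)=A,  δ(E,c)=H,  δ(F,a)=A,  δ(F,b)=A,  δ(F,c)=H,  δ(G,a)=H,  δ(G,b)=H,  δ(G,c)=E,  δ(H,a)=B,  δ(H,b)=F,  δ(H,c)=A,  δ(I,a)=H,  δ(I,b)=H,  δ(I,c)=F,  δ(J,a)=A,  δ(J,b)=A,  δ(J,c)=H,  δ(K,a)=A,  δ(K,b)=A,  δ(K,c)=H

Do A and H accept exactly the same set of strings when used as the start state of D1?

States {C,D,I,J} cannot be reached from the start state, so discard them.
Start with accepting vs non-accepting: {E,F,K} | {A,B,G,H}.
Refine {A,B,G,H} on symbol b: members go to different blocks, giving {A,B,G} and {H}.
On input a, block {A,B,G} splits into {B,G} and {A}.
The partition is now stable with 4 blocks: {E,F,K} | {B,G} | {H} | {A}.
A and H end up in different blocks, so they are distinguishable. For instance, the string 'b' is accepted from only H.

No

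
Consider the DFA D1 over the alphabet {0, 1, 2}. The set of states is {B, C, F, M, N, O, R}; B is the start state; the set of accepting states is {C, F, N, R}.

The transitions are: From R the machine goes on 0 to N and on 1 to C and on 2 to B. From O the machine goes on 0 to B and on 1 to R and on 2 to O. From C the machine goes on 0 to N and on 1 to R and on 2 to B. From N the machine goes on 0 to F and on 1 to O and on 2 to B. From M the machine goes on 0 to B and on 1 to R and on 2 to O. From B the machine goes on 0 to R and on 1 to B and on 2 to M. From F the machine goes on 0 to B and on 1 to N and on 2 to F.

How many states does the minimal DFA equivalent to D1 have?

5

Every state is reachable, so we keep all 7.
P0 = {C,F,N,R} | {B,M,O}.
On input 0, block {C,F,N,R} splits into {C,N,R} and {F}.
On input 0, block {C,N,R} splits into {C,R} and {N}.
Refine {B,M,O} on symbol 0: members go to different blocks, giving {M,O} and {B}.
The partition is now stable with 5 blocks: {C,R} | {M,O} | {F} | {N} | {B}.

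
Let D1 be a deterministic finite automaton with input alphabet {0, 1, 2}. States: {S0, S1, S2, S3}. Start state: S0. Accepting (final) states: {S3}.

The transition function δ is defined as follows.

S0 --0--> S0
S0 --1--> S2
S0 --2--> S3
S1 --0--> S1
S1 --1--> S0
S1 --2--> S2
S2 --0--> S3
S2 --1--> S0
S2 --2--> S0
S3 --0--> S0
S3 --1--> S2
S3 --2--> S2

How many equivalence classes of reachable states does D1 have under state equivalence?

3

States {S1} cannot be reached from the start state, so discard them.
P0 = {S3} | {S0,S2}.
On input 0, block {S0,S2} splits into {S0} and {S2}.
The partition is now stable with 3 blocks: {S3} | {S0} | {S2}.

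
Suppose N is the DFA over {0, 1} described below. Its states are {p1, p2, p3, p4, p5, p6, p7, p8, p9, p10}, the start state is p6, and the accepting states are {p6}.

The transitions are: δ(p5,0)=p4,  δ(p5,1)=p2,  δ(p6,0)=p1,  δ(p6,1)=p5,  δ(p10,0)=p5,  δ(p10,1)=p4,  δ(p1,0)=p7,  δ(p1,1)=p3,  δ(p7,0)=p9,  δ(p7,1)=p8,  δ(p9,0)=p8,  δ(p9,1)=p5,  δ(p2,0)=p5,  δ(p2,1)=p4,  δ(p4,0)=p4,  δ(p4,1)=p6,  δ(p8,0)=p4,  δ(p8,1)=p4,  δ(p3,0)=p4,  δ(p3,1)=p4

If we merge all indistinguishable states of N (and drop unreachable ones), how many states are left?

8

States {p10} cannot be reached from the start state, so discard them.
P0 = {p6} | {p1,p2,p3,p4,p5,p7,p8,p9}.
Split {p1,p2,p3,p4,p5,p7,p8,p9} by δ(·,1) → {p1,p2,p3,p5,p7,p8,p9} and {p4}.
Split {p1,p2,p3,p5,p7,p8,p9} by δ(·,0) → {p1,p2,p7,p9} and {p3,p5,p8}.
Split {p1,p2,p7,p9} by δ(·,0) → {p1,p7} and {p2,p9}.
Refine {p1,p7} on symbol 0: members go to different blocks, giving {p1} and {p7}.
Refine {p3,p5,p8} on symbol 1: members go to different blocks, giving {p3,p8} and {p5}.
On input 0, block {p2,p9} splits into {p2} and {p9}.
Stable partition: {p6} | {p1} | {p4} | {p3,p8} | {p2} | {p7} | {p5} | {p9} — 8 equivalence classes.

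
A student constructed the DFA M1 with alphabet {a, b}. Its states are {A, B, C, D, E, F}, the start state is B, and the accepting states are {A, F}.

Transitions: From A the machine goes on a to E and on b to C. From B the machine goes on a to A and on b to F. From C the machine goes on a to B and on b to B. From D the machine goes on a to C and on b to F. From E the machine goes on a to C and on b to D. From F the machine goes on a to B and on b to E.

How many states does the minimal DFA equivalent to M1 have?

6

Start with accepting vs non-accepting: {A,F} | {B,C,D,E}.
Split {B,C,D,E} by δ(·,a) → {C,D,E} and {B}.
Split {A,F} by δ(·,a) → {A} and {F}.
Refine {C,D,E} on symbol a: members go to different blocks, giving {D,E} and {C}.
On input b, block {D,E} splits into {D} and {E}.
The partition is now stable with 6 blocks: {A} | {D} | {B} | {F} | {C} | {E}.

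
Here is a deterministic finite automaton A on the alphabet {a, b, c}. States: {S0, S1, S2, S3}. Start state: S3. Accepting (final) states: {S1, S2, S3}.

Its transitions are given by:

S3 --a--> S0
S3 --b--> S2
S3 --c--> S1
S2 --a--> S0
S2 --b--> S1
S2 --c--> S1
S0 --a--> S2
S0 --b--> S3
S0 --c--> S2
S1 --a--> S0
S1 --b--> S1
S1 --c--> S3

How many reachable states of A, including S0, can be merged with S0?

1

Start with accepting vs non-accepting: {S1,S2,S3} | {S0}.
Stable partition: {S1,S2,S3} | {S0} — 2 equivalence classes.
State S0 belongs to the block {S0}, which has 1 states.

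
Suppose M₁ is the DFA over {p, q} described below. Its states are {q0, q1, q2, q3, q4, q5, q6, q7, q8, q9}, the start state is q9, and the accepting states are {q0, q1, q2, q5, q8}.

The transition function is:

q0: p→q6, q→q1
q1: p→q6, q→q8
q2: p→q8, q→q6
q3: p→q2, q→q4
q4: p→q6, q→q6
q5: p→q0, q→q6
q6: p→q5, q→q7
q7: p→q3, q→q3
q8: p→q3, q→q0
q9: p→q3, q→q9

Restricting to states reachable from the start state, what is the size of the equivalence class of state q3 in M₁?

2

Initial partition by acceptance: {q0,q1,q2,q5,q8} | {q3,q4,q6,q7,q9}.
Refine {q0,q1,q2,q5,q8} on symbol p: members go to different blocks, giving {q0,q1,q8} and {q2,q5}.
Split {q3,q4,q6,q7,q9} by δ(·,p) → {q4,q7,q9} and {q3,q6}.
Split {q4,q7,q9} by δ(·,q) → {q4,q7} and {q9}.
The partition is now stable with 5 blocks: {q0,q1,q8} | {q4,q7} | {q2,q5} | {q3,q6} | {q9}.
State q3 belongs to the block {q3,q6}, which has 2 states.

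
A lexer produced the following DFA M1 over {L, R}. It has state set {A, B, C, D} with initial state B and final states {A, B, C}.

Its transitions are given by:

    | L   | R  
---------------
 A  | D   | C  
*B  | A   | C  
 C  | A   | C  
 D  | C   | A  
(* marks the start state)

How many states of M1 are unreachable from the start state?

A breadth-first search from the start state visits every state.

0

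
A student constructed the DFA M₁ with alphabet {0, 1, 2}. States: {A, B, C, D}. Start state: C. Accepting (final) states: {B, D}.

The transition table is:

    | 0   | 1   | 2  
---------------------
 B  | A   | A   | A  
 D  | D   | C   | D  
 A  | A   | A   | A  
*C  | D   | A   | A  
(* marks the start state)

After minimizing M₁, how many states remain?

Reachable states from the start: {A,C,D}. Unreachable: {B} — drop them.
Initial partition by acceptance: {D} | {A,C}.
On input 0, block {A,C} splits into {A} and {C}.
No further refinement is possible. Final partition (3 blocks): {D} | {A} | {C}.

3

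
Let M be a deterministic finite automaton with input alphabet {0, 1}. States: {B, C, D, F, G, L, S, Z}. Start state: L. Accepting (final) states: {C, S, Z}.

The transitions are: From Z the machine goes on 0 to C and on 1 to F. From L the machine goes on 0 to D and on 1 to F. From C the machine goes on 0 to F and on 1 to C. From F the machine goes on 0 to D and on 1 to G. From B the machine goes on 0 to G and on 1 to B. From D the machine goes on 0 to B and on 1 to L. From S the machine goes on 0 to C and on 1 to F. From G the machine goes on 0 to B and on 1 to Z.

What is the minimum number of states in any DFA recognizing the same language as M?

7

Reachable states from the start: {B,C,D,F,G,L,Z}. Unreachable: {S} — drop them.
Start with accepting vs non-accepting: {C,Z} | {B,D,F,G,L}.
On input 0, block {C,Z} splits into {Z} and {C}.
On input 1, block {B,D,F,G,L} splits into {B,D,F,L} and {G}.
Refine {B,D,F,L} on symbol 0: members go to different blocks, giving {D,F,L} and {B}.
Split {D,F,L} by δ(·,0) → {F,L} and {D}.
Split {F,L} by δ(·,1) → {F} and {L}.
No further refinement is possible. Final partition (7 blocks): {Z} | {F} | {C} | {G} | {B} | {D} | {L}.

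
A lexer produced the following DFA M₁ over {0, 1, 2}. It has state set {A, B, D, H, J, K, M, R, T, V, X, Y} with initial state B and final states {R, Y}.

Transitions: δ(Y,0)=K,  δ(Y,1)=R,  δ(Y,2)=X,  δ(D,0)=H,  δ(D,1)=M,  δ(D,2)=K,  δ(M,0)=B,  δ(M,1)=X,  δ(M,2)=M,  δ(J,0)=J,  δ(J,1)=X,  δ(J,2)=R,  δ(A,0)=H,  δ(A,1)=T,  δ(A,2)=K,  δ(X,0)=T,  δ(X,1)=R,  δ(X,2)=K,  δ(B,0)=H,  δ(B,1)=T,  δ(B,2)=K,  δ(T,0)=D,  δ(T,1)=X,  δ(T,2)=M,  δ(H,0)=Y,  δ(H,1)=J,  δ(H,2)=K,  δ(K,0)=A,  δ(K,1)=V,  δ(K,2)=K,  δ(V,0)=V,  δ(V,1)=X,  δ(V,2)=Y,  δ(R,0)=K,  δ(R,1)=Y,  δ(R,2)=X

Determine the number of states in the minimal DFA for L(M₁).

7

All states are reachable from the start state.
P0 = {R,Y} | {A,B,D,H,J,K,M,T,V,X}.
Split {A,B,D,H,J,K,M,T,V,X} by δ(·,0) → {A,B,D,J,K,M,T,V,X} and {H}.
On input 0, block {A,B,D,J,K,M,T,V,X} splits into {J,K,M,T,V,X} and {A,B,D}.
On input 0, block {J,K,M,T,V,X} splits into {K,M,T} and {J,V,X}.
Split {J,V,X} by δ(·,0) → {J,V} and {X}.
Refine {K,M,T} on symbol 1: members go to different blocks, giving {M,T} and {K}.
The partition is now stable with 7 blocks: {R,Y} | {M,T} | {H} | {A,B,D} | {J,V} | {X} | {K}.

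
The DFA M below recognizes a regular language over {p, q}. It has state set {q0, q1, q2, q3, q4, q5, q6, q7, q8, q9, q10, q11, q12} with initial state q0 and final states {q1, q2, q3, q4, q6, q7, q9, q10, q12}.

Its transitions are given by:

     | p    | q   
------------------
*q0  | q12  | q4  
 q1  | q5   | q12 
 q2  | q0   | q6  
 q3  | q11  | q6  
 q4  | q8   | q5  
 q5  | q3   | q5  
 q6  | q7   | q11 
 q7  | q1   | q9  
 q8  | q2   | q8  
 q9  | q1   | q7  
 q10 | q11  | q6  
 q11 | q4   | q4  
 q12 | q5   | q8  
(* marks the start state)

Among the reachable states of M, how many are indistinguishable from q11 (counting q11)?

Reachable states from the start: {q0,q1,q2,q3,q4,q5,q6,q7,q8,q9,q11,q12}. Unreachable: {q10} — drop them.
Start with accepting vs non-accepting: {q1,q2,q3,q4,q6,q7,q9,q12} | {q0,q5,q8,q11}.
On input p, block {q1,q2,q3,q4,q6,q7,q9,q12} splits into {q1,q2,q3,q4,q12} and {q6,q7,q9}.
On input q, block {q1,q2,q3,q4,q12} splits into {q2,q3} and {q4,q12} and {q1}.
Split {q0,q5,q8,q11} by δ(·,p) → {q0,q11} and {q5,q8}.
On input p, block {q6,q7,q9} splits into {q7,q9} and {q6}.
No further refinement is possible. Final partition (7 blocks): {q2,q3} | {q0,q11} | {q7,q9} | {q4,q12} | {q1} | {q5,q8} | {q6}.
The equivalence class containing q11 is {q0,q11}, of size 2.

2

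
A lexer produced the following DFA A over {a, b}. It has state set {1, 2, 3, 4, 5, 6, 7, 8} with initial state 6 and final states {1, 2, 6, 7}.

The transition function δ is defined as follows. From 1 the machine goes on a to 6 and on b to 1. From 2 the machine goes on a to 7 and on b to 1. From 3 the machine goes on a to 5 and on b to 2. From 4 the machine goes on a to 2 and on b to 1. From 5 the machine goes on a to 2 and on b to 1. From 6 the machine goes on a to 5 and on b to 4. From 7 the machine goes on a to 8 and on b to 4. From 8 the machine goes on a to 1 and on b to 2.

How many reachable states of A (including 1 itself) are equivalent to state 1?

Reachable states from the start: {1,2,4,5,6,7,8}. Unreachable: {3} — drop them.
Initial partition by acceptance: {1,2,6,7} | {4,5,8}.
Refine {1,2,6,7} on symbol a: members go to different blocks, giving {1,2} and {6,7}.
No further refinement is possible. Final partition (3 blocks): {1,2} | {4,5,8} | {6,7}.
The equivalence class containing 1 is {1,2}, of size 2.

2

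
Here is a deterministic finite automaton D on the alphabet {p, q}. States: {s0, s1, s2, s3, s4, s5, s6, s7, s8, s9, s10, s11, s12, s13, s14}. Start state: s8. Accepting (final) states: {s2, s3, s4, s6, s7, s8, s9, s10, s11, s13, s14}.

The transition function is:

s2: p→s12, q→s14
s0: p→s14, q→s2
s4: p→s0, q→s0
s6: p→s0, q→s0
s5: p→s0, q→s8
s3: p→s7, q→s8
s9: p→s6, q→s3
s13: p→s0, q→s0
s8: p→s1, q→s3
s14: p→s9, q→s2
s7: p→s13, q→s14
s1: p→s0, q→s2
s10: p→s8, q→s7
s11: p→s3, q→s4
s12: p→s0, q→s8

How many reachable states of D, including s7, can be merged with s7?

2

Reachable states from the start: {s0,s1,s2,s3,s6,s7,s8,s9,s12,s13,s14}. Unreachable: {s4,s5,s10,s11} — drop them.
Initial partition by acceptance: {s2,s3,s6,s7,s8,s9,s13,s14} | {s0,s1,s12}.
On input p, block {s2,s3,s6,s7,s8,s9,s13,s14} splits into {s2,s6,s8,s13} and {s3,s7,s9,s14}.
On input q, block {s2,s6,s8,s13} splits into {s2,s8} and {s6,s13}.
On input p, block {s0,s1,s12} splits into {s1,s12} and {s0}.
Split {s3,s7,s9,s14} by δ(·,p) → {s3,s14} and {s7,s9}.
The partition is now stable with 6 blocks: {s2,s8} | {s1,s12} | {s3,s14} | {s6,s13} | {s0} | {s7,s9}.
The equivalence class containing s7 is {s7,s9}, of size 2.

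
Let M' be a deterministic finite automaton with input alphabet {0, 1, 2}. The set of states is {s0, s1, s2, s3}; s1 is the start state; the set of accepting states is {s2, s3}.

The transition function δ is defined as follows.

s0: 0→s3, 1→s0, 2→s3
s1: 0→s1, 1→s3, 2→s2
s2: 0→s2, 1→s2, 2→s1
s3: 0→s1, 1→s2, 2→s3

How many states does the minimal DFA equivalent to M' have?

3

First remove the unreachable states {s0}; 3 states remain.
Initial partition by acceptance: {s2,s3} | {s1}.
Refine {s2,s3} on symbol 0: members go to different blocks, giving {s2} and {s3}.
The partition is now stable with 3 blocks: {s2} | {s1} | {s3}.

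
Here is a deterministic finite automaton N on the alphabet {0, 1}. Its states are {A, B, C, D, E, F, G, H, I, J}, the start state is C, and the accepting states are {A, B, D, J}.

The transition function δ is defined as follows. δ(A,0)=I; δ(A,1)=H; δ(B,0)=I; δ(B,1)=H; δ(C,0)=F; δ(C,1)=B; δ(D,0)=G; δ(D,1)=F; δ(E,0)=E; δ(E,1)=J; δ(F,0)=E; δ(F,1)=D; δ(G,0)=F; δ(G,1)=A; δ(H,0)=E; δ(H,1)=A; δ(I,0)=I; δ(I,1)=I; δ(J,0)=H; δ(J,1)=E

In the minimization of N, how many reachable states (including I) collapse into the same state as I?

Every state is reachable, so we keep all 10.
Initial partition by acceptance: {A,B,D,J} | {C,E,F,G,H,I}.
On input 1, block {C,E,F,G,H,I} splits into {C,E,F,G,H} and {I}.
Split {A,B,D,J} by δ(·,0) → {A,B} and {D,J}.
On input 1, block {C,E,F,G,H} splits into {C,G,H} and {E,F}.
The partition is now stable with 5 blocks: {A,B} | {C,G,H} | {I} | {D,J} | {E,F}.
The equivalence class containing I is {I}, of size 1.

1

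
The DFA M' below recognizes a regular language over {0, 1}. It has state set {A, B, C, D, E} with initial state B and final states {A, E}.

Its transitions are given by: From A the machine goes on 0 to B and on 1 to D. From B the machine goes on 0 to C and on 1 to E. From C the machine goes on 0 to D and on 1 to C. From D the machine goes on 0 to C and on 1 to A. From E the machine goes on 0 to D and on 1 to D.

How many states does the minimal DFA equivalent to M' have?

3

Start with accepting vs non-accepting: {A,E} | {B,C,D}.
Refine {B,C,D} on symbol 1: members go to different blocks, giving {B,D} and {C}.
The partition is now stable with 3 blocks: {A,E} | {B,D} | {C}.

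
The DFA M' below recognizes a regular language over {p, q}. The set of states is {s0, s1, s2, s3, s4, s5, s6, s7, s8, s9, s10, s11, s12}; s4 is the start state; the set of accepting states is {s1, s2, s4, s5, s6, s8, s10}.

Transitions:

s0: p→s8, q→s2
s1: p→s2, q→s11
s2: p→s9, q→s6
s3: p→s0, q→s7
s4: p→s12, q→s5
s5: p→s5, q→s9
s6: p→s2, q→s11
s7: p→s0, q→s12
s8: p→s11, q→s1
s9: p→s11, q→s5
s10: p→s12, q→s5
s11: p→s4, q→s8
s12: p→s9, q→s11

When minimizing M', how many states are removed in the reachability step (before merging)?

4

Starting at s4 and following transitions, the reachable set is {s1, s2, s4, s5, s6, s8, s9, s11, s12}. That leaves s0, s3, s7, s10 unreachable — 4 in total.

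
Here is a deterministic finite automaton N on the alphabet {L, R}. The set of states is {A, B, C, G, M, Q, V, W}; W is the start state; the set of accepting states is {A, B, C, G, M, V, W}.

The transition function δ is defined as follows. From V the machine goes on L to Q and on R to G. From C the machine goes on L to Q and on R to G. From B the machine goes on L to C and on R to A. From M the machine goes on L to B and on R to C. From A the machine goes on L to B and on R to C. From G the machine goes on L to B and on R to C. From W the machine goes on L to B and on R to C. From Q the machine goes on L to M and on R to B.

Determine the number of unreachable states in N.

1

BFS from W reaches {A, B, C, G, M, Q, W}; the 1 state(s) V are never visited.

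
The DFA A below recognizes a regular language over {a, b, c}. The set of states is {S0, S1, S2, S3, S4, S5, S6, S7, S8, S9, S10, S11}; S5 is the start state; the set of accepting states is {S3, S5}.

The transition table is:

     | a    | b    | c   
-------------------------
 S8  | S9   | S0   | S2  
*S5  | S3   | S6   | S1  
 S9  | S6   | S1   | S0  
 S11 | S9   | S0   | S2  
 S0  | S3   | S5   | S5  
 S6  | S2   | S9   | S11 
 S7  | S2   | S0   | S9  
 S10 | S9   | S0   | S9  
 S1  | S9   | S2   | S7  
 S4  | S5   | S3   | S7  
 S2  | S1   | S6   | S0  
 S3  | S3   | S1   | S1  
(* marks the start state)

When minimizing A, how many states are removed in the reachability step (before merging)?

BFS from S5 reaches {S0, S1, S2, S3, S5, S6, S7, S9, S11}; the 3 state(s) S4, S8, S10 are never visited.

3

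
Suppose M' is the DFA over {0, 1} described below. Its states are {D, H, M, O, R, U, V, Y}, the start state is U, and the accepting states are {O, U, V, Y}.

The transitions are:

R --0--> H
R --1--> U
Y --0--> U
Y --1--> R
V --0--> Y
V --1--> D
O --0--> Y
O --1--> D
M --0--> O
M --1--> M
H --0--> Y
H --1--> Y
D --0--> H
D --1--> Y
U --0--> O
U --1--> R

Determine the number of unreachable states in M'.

No path from U leads to M, V; the other 6 states are all reachable.

2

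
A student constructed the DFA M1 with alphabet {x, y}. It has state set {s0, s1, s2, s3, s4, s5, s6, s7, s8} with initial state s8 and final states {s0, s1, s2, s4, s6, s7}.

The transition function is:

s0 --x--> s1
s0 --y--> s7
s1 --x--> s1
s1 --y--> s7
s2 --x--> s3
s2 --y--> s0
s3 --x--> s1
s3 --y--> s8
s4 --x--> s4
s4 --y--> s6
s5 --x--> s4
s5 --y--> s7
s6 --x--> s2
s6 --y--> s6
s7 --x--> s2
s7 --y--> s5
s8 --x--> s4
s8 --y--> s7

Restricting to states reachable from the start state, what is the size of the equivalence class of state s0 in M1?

2

All states are reachable from the start state.
Initial partition by acceptance: {s0,s1,s2,s4,s6,s7} | {s3,s5,s8}.
Split {s0,s1,s2,s4,s6,s7} by δ(·,x) → {s0,s1,s4,s6,s7} and {s2}.
Refine {s0,s1,s4,s6,s7} on symbol x: members go to different blocks, giving {s0,s1,s4} and {s6,s7}.
On input y, block {s3,s5,s8} splits into {s5,s8} and {s3}.
On input y, block {s6,s7} splits into {s6} and {s7}.
Refine {s0,s1,s4} on symbol y: members go to different blocks, giving {s0,s1} and {s4}.
The partition is now stable with 7 blocks: {s0,s1} | {s5,s8} | {s2} | {s6} | {s3} | {s7} | {s4}.
State s0 belongs to the block {s0,s1}, which has 2 states.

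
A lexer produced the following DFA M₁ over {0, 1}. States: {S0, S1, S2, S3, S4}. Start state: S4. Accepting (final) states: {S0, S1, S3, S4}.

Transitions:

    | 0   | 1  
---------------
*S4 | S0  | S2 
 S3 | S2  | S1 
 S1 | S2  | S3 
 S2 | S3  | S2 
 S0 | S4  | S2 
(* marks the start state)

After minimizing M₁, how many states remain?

Initial partition by acceptance: {S0,S1,S3,S4} | {S2}.
Refine {S0,S1,S3,S4} on symbol 0: members go to different blocks, giving {S0,S4} and {S1,S3}.
No further refinement is possible. Final partition (3 blocks): {S0,S4} | {S2} | {S1,S3}.

3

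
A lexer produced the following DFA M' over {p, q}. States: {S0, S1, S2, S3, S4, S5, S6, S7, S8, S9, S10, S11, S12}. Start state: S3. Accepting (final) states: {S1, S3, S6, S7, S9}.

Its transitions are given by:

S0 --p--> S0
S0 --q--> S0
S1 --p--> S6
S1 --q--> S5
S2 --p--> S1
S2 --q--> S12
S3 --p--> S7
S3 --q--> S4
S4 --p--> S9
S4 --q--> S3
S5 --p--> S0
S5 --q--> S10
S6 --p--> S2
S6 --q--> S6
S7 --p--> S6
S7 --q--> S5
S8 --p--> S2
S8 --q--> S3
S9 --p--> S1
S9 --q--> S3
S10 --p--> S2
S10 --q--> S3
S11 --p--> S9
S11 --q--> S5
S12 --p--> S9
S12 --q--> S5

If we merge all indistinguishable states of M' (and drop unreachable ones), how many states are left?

First remove the unreachable states {S8,S11}; 11 states remain.
Start with accepting vs non-accepting: {S1,S3,S6,S7,S9} | {S0,S2,S4,S5,S10,S12}.
Refine {S1,S3,S6,S7,S9} on symbol p: members go to different blocks, giving {S1,S3,S7,S9} and {S6}.
On input p, block {S1,S3,S7,S9} splits into {S1,S7} and {S3,S9}.
On input p, block {S0,S2,S4,S5,S10,S12} splits into {S0,S5,S10} and {S4,S12} and {S2}.
On input p, block {S0,S5,S10} splits into {S0,S5} and {S10}.
Split {S0,S5} by δ(·,q) → {S0} and {S5}.
Split {S3,S9} by δ(·,q) → {S3} and {S9}.
Split {S4,S12} by δ(·,q) → {S4} and {S12}.
Stable partition: {S1,S7} | {S0} | {S6} | {S3} | {S4} | {S2} | {S10} | {S5} | {S9} | {S12} — 10 equivalence classes.

10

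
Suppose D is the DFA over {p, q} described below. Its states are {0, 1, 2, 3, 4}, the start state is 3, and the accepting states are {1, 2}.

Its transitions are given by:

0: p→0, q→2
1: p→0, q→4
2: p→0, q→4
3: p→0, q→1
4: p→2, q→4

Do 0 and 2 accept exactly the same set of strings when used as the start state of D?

No

Every state is reachable, so we keep all 5.
P0 = {1,2} | {0,3,4}.
Refine {0,3,4} on symbol p: members go to different blocks, giving {0,3} and {4}.
No further refinement is possible. Final partition (3 blocks): {1,2} | {0,3} | {4}.
0 and 2 end up in different blocks, so they are distinguishable. For instance, the string 'ε' is accepted from only 2.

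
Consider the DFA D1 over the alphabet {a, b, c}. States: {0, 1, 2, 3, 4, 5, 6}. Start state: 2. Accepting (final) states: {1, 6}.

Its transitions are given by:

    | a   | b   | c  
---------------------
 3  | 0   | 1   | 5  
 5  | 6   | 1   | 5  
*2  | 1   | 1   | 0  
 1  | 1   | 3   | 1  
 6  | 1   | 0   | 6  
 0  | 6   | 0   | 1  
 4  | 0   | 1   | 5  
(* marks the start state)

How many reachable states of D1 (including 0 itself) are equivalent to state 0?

States {4} cannot be reached from the start state, so discard them.
Initial partition by acceptance: {1,6} | {0,2,3,5}.
Refine {0,2,3,5} on symbol a: members go to different blocks, giving {0,2,5} and {3}.
Split {1,6} by δ(·,b) → {1} and {6}.
Refine {0,2,5} on symbol a: members go to different blocks, giving {0,5} and {2}.
Split {0,5} by δ(·,b) → {0} and {5}.
Stable partition: {1} | {0} | {3} | {6} | {2} | {5} — 6 equivalence classes.
State 0 belongs to the block {0}, which has 1 states.

1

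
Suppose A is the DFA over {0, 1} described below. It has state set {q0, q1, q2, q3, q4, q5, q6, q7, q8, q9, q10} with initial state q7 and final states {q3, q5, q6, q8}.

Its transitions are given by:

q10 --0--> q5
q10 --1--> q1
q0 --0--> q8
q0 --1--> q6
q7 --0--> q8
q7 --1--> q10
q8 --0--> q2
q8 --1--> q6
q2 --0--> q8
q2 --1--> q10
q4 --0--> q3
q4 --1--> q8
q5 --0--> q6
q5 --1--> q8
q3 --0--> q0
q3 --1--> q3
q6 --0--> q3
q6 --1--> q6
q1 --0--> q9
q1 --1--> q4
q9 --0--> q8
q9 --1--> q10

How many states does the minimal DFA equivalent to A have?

All states are reachable from the start state.
P0 = {q3,q5,q6,q8} | {q0,q1,q2,q4,q7,q9,q10}.
On input 0, block {q3,q5,q6,q8} splits into {q3,q8} and {q5,q6}.
On input 1, block {q3,q8} splits into {q3} and {q8}.
Split {q0,q1,q2,q4,q7,q9,q10} by δ(·,0) → {q0,q2,q7,q9} and {q1} and {q4} and {q10}.
On input 1, block {q0,q2,q7,q9} splits into {q2,q7,q9} and {q0}.
Refine {q5,q6} on symbol 0: members go to different blocks, giving {q5} and {q6}.
No further refinement is possible. Final partition (9 blocks): {q3} | {q2,q7,q9} | {q5} | {q8} | {q1} | {q4} | {q10} | {q0} | {q6}.

9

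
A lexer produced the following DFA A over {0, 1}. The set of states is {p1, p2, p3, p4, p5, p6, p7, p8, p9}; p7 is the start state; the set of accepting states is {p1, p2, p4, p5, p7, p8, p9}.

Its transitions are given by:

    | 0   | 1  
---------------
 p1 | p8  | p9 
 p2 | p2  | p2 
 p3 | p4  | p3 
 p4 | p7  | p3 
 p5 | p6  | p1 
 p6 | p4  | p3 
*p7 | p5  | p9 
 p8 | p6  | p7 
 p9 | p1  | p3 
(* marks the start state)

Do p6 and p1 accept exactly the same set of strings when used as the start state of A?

No

Reachable states from the start: {p1,p3,p4,p5,p6,p7,p8,p9}. Unreachable: {p2} — drop them.
Start with accepting vs non-accepting: {p1,p4,p5,p7,p8,p9} | {p3,p6}.
Refine {p1,p4,p5,p7,p8,p9} on symbol 0: members go to different blocks, giving {p1,p4,p7,p9} and {p5,p8}.
Refine {p1,p4,p7,p9} on symbol 0: members go to different blocks, giving {p1,p7} and {p4,p9}.
Stable partition: {p1,p7} | {p3,p6} | {p5,p8} | {p4,p9} — 4 equivalence classes.
p6 and p1 end up in different blocks, so they are distinguishable. For instance, the string 'ε' is accepted from only p1.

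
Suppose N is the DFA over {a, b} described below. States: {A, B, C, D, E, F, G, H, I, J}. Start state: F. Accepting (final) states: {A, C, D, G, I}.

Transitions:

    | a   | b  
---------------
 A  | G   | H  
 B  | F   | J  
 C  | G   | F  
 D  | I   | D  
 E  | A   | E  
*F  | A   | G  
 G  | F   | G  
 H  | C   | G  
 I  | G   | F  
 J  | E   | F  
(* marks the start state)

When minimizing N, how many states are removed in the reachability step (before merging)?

Starting at F and following transitions, the reachable set is {A, C, F, G, H}. That leaves B, D, E, I, J unreachable — 5 in total.

5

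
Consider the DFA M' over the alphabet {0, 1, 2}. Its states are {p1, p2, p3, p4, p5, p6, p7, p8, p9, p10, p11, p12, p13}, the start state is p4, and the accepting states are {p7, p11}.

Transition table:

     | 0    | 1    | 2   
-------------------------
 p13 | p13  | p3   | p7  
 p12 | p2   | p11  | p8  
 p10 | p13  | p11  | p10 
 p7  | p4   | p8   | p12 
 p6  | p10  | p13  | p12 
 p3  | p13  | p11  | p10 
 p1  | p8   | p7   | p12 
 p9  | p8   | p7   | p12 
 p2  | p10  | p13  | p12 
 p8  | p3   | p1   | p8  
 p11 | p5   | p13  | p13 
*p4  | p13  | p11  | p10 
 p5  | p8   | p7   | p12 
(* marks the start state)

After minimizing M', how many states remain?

States {p6,p9} cannot be reached from the start state, so discard them.
P0 = {p7,p11} | {p1,p2,p3,p4,p5,p8,p10,p12,p13}.
Split {p1,p2,p3,p4,p5,p8,p10,p12,p13} by δ(·,1) → {p1,p3,p4,p5,p10,p12} and {p2,p8,p13}.
Split {p7,p11} by δ(·,2) → {p7} and {p11}.
Split {p1,p3,p4,p5,p10,p12} by δ(·,1) → {p3,p4,p10,p12} and {p1,p5}.
On input 2, block {p3,p4,p10,p12} splits into {p3,p4,p10} and {p12}.
Refine {p2,p8,p13} on symbol 0: members go to different blocks, giving {p2,p8} and {p13}.
On input 1, block {p2,p8} splits into {p2} and {p8}.
The partition is now stable with 8 blocks: {p7} | {p3,p4,p10} | {p2} | {p11} | {p1,p5} | {p12} | {p13} | {p8}.

8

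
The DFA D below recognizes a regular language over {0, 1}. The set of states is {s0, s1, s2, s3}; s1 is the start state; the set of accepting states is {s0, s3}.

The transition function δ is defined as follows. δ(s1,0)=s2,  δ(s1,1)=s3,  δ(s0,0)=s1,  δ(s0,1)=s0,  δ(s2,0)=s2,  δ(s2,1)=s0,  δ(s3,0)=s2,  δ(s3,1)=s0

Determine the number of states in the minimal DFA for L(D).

Initial partition by acceptance: {s0,s3} | {s1,s2}.
The partition is now stable with 2 blocks: {s0,s3} | {s1,s2}.

2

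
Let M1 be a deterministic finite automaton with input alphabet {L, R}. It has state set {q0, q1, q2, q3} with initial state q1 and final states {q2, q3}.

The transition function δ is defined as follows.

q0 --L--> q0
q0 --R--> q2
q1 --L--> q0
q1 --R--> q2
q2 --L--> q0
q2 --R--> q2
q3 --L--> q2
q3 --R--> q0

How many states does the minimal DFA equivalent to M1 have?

2

Reachable states from the start: {q0,q1,q2}. Unreachable: {q3} — drop them.
Initial partition by acceptance: {q2} | {q0,q1}.
No further refinement is possible. Final partition (2 blocks): {q2} | {q0,q1}.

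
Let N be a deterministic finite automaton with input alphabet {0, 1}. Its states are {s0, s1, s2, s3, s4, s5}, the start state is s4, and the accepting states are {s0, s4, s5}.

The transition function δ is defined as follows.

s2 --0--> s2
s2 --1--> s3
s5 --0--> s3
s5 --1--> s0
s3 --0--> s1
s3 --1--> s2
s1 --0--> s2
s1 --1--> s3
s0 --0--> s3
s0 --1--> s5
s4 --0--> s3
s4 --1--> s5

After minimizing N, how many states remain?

Start with accepting vs non-accepting: {s0,s4,s5} | {s1,s2,s3}.
Stable partition: {s0,s4,s5} | {s1,s2,s3} — 2 equivalence classes.

2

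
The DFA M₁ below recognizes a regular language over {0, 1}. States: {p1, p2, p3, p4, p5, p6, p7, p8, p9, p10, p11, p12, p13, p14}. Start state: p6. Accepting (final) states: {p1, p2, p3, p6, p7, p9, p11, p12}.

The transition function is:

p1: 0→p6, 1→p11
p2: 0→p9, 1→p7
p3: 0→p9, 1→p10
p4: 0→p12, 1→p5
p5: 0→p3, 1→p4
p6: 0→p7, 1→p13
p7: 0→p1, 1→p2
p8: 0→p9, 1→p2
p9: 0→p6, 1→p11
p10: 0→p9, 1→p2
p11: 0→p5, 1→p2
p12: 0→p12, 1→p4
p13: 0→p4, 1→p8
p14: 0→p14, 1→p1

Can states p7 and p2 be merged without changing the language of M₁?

First remove the unreachable states {p14}; 13 states remain.
Start with accepting vs non-accepting: {p1,p2,p3,p6,p7,p9,p11,p12} | {p4,p5,p8,p10,p13}.
On input 0, block {p1,p2,p3,p6,p7,p9,p11,p12} splits into {p1,p2,p3,p6,p7,p9,p12} and {p11}.
Refine {p1,p2,p3,p6,p7,p9,p12} on symbol 1: members go to different blocks, giving {p3,p6,p12} and {p1,p9} and {p2,p7}.
On input 0, block {p3,p6,p12} splits into {p3} and {p6} and {p12}.
Refine {p4,p5,p8,p10,p13} on symbol 0: members go to different blocks, giving {p8,p10} and {p4} and {p5} and {p13}.
Stable partition: {p3} | {p8,p10} | {p11} | {p1,p9} | {p2,p7} | {p6} | {p12} | {p4} | {p5} | {p13} — 10 equivalence classes.
p7 and p2 lie in the same block of the stable partition, so they are equivalent — no string distinguishes them.

Yes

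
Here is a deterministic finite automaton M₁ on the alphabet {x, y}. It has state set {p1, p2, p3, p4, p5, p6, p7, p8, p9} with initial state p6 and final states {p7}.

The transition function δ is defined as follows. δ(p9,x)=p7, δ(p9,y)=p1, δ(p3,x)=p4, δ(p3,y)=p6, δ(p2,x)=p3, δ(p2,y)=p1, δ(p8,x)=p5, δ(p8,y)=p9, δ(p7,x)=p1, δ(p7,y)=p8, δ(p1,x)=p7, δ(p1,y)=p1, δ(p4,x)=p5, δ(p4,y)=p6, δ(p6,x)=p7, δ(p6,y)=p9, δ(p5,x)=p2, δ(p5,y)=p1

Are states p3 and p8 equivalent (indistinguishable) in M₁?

Yes

All states are reachable from the start state.
Initial partition by acceptance: {p7} | {p1,p2,p3,p4,p5,p6,p8,p9}.
Refine {p1,p2,p3,p4,p5,p6,p8,p9} on symbol x: members go to different blocks, giving {p2,p3,p4,p5,p8} and {p1,p6,p9}.
No further refinement is possible. Final partition (3 blocks): {p7} | {p2,p3,p4,p5,p8} | {p1,p6,p9}.
p3 and p8 lie in the same block of the stable partition, so they are equivalent — no string distinguishes them.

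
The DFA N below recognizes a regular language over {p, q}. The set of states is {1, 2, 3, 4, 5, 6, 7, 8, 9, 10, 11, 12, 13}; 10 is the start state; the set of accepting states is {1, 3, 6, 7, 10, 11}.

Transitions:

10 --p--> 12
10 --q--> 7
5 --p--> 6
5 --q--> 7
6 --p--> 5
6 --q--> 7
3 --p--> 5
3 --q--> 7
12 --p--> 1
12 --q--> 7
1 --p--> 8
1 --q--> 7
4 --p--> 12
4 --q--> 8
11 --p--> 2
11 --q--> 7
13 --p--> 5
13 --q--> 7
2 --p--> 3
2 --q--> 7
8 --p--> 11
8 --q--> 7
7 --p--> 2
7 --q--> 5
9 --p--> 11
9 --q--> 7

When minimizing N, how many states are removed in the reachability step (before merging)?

BFS from 10 reaches {1, 2, 3, 5, 6, 7, 8, 10, 11, 12}; the 3 state(s) 4, 9, 13 are never visited.

3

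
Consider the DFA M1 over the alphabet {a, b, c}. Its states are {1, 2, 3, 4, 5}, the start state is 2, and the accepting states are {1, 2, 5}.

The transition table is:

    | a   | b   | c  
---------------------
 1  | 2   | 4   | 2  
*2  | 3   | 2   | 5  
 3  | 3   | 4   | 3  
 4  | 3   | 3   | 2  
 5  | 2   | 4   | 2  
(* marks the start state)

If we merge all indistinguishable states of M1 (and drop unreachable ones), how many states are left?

States {1} cannot be reached from the start state, so discard them.
Start with accepting vs non-accepting: {2,5} | {3,4}.
Split {2,5} by δ(·,a) → {2} and {5}.
Refine {3,4} on symbol c: members go to different blocks, giving {3} and {4}.
The partition is now stable with 4 blocks: {2} | {3} | {5} | {4}.

4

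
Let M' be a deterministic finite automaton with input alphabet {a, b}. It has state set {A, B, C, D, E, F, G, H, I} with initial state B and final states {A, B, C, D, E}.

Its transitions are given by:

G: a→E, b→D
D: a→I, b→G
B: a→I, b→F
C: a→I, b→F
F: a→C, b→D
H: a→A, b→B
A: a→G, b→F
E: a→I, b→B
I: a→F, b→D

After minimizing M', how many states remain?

Reachable states from the start: {B,C,D,E,F,G,I}. Unreachable: {A,H} — drop them.
Start with accepting vs non-accepting: {B,C,D,E} | {F,G,I}.
Refine {B,C,D,E} on symbol b: members go to different blocks, giving {B,C,D} and {E}.
Refine {F,G,I} on symbol a: members go to different blocks, giving {F} and {G} and {I}.
On input b, block {B,C,D} splits into {B,C} and {D}.
Stable partition: {B,C} | {F} | {E} | {G} | {I} | {D} — 6 equivalence classes.

6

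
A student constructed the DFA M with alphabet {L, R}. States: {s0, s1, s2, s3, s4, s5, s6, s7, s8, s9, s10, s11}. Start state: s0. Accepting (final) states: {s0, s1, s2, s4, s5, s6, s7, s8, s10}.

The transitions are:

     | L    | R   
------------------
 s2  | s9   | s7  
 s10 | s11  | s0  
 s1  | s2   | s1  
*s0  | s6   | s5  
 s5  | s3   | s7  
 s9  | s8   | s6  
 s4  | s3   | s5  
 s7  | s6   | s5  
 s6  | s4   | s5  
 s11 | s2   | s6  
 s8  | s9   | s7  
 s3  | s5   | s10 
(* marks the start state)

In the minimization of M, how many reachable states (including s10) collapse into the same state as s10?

3

States {s1} cannot be reached from the start state, so discard them.
Start with accepting vs non-accepting: {s0,s2,s4,s5,s6,s7,s8,s10} | {s3,s9,s11}.
Split {s0,s2,s4,s5,s6,s7,s8,s10} by δ(·,L) → {s2,s4,s5,s8,s10} and {s0,s6,s7}.
Split {s2,s4,s5,s8,s10} by δ(·,R) → {s2,s5,s8,s10} and {s4}.
On input R, block {s3,s9,s11} splits into {s9,s11} and {s3}.
On input L, block {s2,s5,s8,s10} splits into {s2,s8,s10} and {s5}.
Refine {s0,s6,s7} on symbol L: members go to different blocks, giving {s0,s7} and {s6}.
No further refinement is possible. Final partition (7 blocks): {s2,s8,s10} | {s9,s11} | {s0,s7} | {s4} | {s3} | {s5} | {s6}.
The equivalence class containing s10 is {s2,s8,s10}, of size 3.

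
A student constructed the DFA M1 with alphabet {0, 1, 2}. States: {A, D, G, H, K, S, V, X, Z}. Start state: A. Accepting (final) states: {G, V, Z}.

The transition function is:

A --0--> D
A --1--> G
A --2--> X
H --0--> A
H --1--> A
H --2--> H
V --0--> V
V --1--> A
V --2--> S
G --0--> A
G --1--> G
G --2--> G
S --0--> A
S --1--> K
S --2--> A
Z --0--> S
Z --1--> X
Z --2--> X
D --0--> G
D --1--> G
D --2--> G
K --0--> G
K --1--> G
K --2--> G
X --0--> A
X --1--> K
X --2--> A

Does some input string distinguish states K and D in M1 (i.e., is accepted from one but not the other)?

No

First remove the unreachable states {H,S,V,Z}; 5 states remain.
P0 = {G} | {A,D,K,X}.
Refine {A,D,K,X} on symbol 0: members go to different blocks, giving {D,K} and {A,X}.
On input 0, block {A,X} splits into {A} and {X}.
Stable partition: {G} | {D,K} | {A} | {X} — 4 equivalence classes.
K and D lie in the same block of the stable partition, so they are equivalent — no string distinguishes them.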